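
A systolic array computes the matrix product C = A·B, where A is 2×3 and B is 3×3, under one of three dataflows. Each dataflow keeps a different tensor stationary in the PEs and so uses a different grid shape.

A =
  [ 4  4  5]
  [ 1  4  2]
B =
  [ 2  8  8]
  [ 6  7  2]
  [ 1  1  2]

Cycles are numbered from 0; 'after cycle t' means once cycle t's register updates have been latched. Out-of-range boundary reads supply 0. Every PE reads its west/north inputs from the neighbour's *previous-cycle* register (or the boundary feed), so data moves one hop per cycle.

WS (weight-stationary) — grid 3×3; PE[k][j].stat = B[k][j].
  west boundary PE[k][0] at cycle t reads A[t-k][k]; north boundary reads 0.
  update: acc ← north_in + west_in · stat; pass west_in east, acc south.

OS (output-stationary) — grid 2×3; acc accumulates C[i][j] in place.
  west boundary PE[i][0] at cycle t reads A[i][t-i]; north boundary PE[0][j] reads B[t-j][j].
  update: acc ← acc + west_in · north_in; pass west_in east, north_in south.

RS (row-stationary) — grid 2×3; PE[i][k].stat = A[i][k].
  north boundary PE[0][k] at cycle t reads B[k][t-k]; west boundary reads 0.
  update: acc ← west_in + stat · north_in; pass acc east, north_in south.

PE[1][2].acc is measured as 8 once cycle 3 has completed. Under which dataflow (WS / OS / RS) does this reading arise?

WS (3×3 grid), PE[1][2]:
  @0  [1,2]  acc 0  |  →0  ↓0
  @1  [1,2]  acc 0  |  →0  ↓0
  @2  [1,2]  acc 0  |  →0  ↓0
  @3  [1,2]  acc 40  |  →4  ↓40
OS (2×3 grid), PE[1][2]:
  @0  [1,2]  acc 0  |  →0  ↓0
  @1  [1,2]  acc 0  |  →0  ↓0
  @2  [1,2]  acc 0  |  →0  ↓0
  @3  [1,2]  acc 8  |  →1  ↓8
RS (2×3 grid), PE[1][2]:
  @0  [1,2]  acc 0  |  →0  ↓0
  @1  [1,2]  acc 0  |  →0  ↓0
  @2  [1,2]  acc 0  |  →0  ↓0
  @3  [1,2]  acc 28  |  →28  ↓1

dataflow = OS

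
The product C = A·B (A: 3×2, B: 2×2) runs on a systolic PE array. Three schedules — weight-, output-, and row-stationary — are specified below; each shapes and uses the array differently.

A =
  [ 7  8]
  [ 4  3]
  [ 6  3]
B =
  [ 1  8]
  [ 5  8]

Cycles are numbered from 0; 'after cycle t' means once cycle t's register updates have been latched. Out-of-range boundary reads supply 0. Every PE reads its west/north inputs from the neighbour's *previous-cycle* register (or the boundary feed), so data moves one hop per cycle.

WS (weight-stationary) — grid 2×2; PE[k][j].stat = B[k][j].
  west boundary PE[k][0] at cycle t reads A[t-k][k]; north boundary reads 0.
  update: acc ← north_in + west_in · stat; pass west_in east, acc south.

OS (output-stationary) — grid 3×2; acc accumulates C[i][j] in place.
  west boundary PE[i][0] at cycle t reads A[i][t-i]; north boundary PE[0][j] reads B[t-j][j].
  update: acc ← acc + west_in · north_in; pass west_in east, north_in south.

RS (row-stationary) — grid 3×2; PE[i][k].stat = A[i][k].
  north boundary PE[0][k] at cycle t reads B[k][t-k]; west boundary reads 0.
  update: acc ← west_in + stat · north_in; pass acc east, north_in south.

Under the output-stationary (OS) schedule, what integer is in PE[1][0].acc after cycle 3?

OS on a 3×2 grid — tracing PE[1][0] and its feeders:
  step 0 · PE0,0: acc=7; fwd→7 fwd↓1
  step 0 · PE1,0: acc=0; fwd→0 fwd↓0
  step 1 · PE0,0: acc=47; fwd→8 fwd↓5
  step 1 · PE1,0: acc=4; fwd→4 fwd↓1
  step 2 · PE0,0: acc=47; fwd→0 fwd↓0
  step 2 · PE1,0: acc=19; fwd→3 fwd↓5
  step 3 · PE0,0: acc=47; fwd→0 fwd↓0
  step 3 · PE1,0: acc=19; fwd→0 fwd↓0

PE[1][0].acc = 19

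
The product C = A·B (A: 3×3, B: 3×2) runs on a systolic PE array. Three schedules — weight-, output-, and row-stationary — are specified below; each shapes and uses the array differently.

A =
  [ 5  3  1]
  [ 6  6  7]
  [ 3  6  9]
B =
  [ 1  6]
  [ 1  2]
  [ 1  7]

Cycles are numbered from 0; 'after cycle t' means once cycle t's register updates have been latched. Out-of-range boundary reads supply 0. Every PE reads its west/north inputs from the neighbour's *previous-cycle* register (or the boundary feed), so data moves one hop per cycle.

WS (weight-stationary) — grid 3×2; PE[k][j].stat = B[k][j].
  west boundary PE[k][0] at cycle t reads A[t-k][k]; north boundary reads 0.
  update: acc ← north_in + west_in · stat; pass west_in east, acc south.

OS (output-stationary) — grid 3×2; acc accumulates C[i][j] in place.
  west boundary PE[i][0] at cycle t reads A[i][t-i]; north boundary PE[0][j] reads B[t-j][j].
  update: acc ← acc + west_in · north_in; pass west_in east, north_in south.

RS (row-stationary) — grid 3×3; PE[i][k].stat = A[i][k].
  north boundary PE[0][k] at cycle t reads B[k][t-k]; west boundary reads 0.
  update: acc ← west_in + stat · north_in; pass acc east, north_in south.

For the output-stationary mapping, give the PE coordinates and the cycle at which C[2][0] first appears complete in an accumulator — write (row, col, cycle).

(row, col, cycle) = (2, 0, 4)

Under OS, C[2][0] lands at PE[2][0]:
  cycle 0: PE[2][0] → acc 0, east 0, south 0
  cycle 1: PE[2][0] → acc 0, east 0, south 0
  cycle 2: PE[2][0] → acc 3, east 3, south 1
  cycle 3: PE[2][0] → acc 9, east 6, south 1
  cycle 4: PE[2][0] → acc 18, east 9, south 1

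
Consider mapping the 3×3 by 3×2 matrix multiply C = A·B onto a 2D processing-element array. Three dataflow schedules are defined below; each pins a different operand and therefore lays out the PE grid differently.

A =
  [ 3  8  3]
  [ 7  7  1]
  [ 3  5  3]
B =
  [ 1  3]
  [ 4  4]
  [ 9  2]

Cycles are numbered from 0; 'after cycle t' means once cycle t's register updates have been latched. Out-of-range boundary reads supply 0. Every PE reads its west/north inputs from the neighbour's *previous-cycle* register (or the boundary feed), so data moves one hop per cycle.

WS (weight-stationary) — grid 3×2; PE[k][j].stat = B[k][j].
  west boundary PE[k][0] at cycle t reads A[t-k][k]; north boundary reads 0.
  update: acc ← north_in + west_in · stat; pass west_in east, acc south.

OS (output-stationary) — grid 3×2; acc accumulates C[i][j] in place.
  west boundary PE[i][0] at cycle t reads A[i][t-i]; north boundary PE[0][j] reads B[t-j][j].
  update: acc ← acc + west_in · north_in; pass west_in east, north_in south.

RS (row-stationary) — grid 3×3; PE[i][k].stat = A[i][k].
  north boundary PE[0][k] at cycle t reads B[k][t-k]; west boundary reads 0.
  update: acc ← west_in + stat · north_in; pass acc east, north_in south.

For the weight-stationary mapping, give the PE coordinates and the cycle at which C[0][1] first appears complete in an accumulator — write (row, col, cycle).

WS: C[0][1] accumulates in PE[2][1]:
  cycle 0: PE[2][1] → acc 0, east 0, south 0
  cycle 1: PE[2][1] → acc 0, east 0, south 0
  cycle 2: PE[2][1] → acc 0, east 0, south 0
  cycle 3: PE[2][1] → acc 47, east 3, south 47

(row, col, cycle) = (2, 1, 3)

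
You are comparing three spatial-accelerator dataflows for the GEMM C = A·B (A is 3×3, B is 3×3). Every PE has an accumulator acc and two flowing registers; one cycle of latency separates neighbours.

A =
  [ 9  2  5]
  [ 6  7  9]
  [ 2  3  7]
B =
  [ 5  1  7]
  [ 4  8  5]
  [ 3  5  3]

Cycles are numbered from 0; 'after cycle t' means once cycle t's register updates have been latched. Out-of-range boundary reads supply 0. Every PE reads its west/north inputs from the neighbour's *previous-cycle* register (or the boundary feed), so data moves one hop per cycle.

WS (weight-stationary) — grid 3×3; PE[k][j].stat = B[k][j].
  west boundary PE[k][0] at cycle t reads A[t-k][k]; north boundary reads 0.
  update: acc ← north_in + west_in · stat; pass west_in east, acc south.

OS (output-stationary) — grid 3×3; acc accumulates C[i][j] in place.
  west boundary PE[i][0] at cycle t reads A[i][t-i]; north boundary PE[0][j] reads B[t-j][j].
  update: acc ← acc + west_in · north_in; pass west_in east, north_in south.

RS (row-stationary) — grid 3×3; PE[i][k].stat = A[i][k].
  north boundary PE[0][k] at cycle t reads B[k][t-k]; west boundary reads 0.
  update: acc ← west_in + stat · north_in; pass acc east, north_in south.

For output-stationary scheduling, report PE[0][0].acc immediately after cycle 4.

Tracing OS — 3×3 array, target PE[0][0]:
  0: (0,0).acc=45  regs=<9,5>
  1: (0,0).acc=53  regs=<2,4>
  2: (0,0).acc=68  regs=<5,3>
  3: (0,0).acc=68  regs=<0,0>
  4: (0,0).acc=68  regs=<0,0>

PE[0][0].acc = 68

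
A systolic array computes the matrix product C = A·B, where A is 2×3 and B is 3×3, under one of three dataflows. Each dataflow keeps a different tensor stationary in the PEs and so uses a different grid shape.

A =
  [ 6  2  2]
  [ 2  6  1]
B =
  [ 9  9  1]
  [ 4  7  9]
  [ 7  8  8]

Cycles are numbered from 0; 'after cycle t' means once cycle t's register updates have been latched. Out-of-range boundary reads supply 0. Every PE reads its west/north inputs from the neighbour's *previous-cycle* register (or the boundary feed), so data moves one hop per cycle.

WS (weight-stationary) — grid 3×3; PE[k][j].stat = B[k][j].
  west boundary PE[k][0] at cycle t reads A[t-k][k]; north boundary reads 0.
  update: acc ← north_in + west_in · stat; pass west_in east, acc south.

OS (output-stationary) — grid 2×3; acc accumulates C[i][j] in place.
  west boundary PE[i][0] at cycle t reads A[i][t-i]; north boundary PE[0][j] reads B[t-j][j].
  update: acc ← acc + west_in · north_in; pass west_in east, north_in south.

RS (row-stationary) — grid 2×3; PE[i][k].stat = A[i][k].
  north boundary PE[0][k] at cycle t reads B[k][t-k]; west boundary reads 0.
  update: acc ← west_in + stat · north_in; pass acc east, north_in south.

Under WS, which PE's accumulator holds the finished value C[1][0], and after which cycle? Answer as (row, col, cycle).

Under WS, C[1][0] lands at PE[2][0]:
  0: (2,0).acc=0  regs=<0,0>
  1: (2,0).acc=0  regs=<0,0>
  2: (2,0).acc=76  regs=<2,76>
  3: (2,0).acc=49  regs=<1,49>

(row, col, cycle) = (2, 0, 3)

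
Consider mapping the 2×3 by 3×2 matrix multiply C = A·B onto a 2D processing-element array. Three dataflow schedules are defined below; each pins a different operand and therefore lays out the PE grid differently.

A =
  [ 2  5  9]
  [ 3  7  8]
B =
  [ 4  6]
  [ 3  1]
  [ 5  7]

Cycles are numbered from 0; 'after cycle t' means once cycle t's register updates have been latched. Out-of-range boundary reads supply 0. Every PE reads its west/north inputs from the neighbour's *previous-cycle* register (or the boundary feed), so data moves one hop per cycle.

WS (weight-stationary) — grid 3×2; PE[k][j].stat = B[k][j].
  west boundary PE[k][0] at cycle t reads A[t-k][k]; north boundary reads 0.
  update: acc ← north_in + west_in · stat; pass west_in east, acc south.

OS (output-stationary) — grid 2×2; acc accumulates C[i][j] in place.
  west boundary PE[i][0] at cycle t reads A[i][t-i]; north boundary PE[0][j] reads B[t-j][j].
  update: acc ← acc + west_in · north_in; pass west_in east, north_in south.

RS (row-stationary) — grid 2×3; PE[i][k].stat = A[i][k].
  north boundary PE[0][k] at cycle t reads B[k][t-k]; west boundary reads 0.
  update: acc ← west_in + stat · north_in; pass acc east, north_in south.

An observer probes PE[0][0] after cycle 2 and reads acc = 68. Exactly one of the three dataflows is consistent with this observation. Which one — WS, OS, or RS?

Under WS (3×2), PE[0][0]:
  0: (0,0).acc=8  regs=<2,8>
  1: (0,0).acc=12  regs=<3,12>
  2: (0,0).acc=0  regs=<0,0>
Under OS (2×2), PE[0][0]:
  0: (0,0).acc=8  regs=<2,4>
  1: (0,0).acc=23  regs=<5,3>
  2: (0,0).acc=68  regs=<9,5>
Under RS (2×3), PE[0][0]:
  0: (0,0).acc=8  regs=<8,4>
  1: (0,0).acc=12  regs=<12,6>
  2: (0,0).acc=0  regs=<0,0>

dataflow = OS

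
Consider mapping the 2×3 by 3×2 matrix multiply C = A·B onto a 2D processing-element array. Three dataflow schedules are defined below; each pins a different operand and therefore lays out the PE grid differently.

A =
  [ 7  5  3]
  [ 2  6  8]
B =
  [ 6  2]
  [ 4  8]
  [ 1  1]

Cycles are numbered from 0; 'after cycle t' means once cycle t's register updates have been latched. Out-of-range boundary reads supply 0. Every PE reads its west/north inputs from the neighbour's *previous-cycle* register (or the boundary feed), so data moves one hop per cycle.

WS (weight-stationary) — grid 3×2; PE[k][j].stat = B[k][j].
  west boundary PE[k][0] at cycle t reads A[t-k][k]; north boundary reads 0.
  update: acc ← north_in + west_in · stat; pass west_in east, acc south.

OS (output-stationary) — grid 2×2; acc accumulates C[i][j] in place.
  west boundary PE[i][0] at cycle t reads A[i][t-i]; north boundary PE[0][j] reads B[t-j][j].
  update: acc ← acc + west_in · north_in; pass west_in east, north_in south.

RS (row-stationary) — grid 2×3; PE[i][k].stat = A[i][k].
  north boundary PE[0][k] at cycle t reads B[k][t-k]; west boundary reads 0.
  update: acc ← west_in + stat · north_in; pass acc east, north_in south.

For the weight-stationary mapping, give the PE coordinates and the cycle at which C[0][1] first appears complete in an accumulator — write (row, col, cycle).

(row, col, cycle) = (2, 1, 3)

Under WS, C[0][1] lands at PE[2][1]:
  c0 r2c1: 0 / 0 / 0
  c1 r2c1: 0 / 0 / 0
  c2 r2c1: 0 / 0 / 0
  c3 r2c1: 57 / 3 / 57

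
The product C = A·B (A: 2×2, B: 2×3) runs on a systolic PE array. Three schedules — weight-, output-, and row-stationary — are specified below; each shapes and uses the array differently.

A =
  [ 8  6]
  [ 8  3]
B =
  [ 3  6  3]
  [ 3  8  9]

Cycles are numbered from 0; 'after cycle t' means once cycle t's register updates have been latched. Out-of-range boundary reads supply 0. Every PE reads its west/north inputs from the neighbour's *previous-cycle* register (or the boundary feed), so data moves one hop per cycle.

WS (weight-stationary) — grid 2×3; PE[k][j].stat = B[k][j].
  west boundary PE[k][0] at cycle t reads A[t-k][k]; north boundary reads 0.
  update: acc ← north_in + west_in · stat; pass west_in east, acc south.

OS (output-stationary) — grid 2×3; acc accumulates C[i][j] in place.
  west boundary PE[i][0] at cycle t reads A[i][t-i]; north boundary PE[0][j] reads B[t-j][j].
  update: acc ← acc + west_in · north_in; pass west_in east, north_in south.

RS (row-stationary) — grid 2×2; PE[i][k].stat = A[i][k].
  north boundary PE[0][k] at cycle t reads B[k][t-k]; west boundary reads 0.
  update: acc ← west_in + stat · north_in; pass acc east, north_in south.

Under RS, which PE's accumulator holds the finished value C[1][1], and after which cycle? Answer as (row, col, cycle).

RS: C[1][1] accumulates in PE[1][1]:
  [0] (1,1) acc=0 (h:0 v:0)
  [1] (1,1) acc=0 (h:0 v:0)
  [2] (1,1) acc=33 (h:33 v:3)
  [3] (1,1) acc=72 (h:72 v:8)

(row, col, cycle) = (1, 1, 3)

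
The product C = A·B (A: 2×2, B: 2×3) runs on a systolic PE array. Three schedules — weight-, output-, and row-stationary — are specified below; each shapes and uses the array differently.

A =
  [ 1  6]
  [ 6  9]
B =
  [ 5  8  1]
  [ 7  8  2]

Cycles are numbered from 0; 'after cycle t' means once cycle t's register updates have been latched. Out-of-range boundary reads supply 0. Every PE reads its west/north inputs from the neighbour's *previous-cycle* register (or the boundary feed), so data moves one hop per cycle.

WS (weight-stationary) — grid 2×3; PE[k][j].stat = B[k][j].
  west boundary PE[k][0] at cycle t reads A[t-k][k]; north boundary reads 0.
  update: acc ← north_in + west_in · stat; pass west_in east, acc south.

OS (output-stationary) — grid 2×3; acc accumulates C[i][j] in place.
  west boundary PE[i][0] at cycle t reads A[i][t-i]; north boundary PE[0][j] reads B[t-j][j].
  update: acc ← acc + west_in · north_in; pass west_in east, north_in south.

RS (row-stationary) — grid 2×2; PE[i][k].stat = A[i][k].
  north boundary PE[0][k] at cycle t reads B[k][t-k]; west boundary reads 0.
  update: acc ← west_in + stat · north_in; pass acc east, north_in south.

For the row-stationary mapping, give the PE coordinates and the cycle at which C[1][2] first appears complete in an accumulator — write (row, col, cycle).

(row, col, cycle) = (1, 1, 4)

Under RS, C[1][2] lands at PE[1][1]:
  0: (1,1).acc=0  regs=<0,0>
  1: (1,1).acc=0  regs=<0,0>
  2: (1,1).acc=93  regs=<93,7>
  3: (1,1).acc=120  regs=<120,8>
  4: (1,1).acc=24  regs=<24,2>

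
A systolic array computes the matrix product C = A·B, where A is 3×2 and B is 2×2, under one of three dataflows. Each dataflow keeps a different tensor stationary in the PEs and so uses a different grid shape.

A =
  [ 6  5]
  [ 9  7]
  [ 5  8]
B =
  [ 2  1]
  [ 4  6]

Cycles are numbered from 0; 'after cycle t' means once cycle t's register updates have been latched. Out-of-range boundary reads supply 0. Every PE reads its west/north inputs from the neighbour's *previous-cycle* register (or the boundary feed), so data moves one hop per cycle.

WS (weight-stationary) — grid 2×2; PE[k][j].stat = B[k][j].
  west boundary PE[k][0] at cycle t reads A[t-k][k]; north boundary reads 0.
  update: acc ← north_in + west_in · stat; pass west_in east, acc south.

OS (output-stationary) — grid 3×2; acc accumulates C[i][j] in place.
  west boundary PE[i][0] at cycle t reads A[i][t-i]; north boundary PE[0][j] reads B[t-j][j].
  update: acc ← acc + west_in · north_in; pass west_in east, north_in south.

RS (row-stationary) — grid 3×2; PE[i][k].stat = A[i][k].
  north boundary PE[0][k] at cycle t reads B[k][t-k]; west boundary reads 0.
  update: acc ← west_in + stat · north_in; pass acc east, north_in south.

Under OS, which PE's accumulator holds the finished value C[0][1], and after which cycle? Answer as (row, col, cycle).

(row, col, cycle) = (0, 1, 2)

OS — PE[0][1] is where C[0][1] collects:
  0: (0,1).acc=0  regs=<0,0>
  1: (0,1).acc=6  regs=<6,1>
  2: (0,1).acc=36  regs=<5,6>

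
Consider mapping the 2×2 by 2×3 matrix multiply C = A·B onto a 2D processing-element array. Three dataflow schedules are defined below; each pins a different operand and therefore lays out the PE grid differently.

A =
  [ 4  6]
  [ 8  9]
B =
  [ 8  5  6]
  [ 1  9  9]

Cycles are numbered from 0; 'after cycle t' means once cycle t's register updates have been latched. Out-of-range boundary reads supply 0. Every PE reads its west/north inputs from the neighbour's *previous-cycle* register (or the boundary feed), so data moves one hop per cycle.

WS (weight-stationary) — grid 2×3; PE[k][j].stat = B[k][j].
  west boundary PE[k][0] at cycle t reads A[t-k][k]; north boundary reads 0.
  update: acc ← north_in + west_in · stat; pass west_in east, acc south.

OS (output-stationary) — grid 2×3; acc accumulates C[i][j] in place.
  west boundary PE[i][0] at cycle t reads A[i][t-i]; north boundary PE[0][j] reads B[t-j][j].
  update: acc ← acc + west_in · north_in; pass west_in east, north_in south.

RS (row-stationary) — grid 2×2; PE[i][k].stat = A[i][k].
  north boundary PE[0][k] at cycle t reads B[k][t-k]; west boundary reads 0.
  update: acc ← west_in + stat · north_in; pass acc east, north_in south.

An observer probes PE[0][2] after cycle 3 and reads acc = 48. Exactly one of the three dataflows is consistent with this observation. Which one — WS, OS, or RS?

dataflow = WS

Under WS (2×3), PE[0][2]:
  cycle 0: PE[0][2] → acc 0, east 0, south 0
  cycle 1: PE[0][2] → acc 0, east 0, south 0
  cycle 2: PE[0][2] → acc 24, east 4, south 24
  cycle 3: PE[0][2] → acc 48, east 8, south 48
Under OS (2×3), PE[0][2]:
  cycle 0: PE[0][2] → acc 0, east 0, south 0
  cycle 1: PE[0][2] → acc 0, east 0, south 0
  cycle 2: PE[0][2] → acc 24, east 4, south 6
  cycle 3: PE[0][2] → acc 78, east 6, south 9
RS (2×2): PE[0][2] does not exist.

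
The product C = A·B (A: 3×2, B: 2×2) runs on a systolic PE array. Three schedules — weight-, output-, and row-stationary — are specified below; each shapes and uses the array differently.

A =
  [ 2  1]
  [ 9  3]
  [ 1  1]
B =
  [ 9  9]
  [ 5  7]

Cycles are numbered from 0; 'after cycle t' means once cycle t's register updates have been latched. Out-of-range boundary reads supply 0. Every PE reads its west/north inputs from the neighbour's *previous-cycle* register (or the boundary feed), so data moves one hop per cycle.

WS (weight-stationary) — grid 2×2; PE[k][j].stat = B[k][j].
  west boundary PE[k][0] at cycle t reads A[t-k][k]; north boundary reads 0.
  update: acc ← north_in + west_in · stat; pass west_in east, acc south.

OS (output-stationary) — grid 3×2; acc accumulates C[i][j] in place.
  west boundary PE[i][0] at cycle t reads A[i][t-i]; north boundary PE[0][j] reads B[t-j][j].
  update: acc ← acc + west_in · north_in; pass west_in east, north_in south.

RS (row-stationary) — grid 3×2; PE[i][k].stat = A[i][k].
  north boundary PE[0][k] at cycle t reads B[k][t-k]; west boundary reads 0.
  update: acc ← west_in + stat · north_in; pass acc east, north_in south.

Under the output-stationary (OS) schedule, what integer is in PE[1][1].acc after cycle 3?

PE[1][1].acc = 102

OS 3×2: PE[1][1] cycle-by-cycle (with neighbour feeds):
  t=0 PE[0][1]: acc=0 h=0 v=0
  t=0 PE[1][0]: acc=0 h=0 v=0
  t=0 PE[1][1]: acc=0 h=0 v=0
  t=1 PE[0][1]: acc=18 h=2 v=9
  t=1 PE[1][0]: acc=81 h=9 v=9
  t=1 PE[1][1]: acc=0 h=0 v=0
  t=2 PE[0][1]: acc=25 h=1 v=7
  t=2 PE[1][0]: acc=96 h=3 v=5
  t=2 PE[1][1]: acc=81 h=9 v=9
  t=3 PE[0][1]: acc=25 h=0 v=0
  t=3 PE[1][0]: acc=96 h=0 v=0
  t=3 PE[1][1]: acc=102 h=3 v=7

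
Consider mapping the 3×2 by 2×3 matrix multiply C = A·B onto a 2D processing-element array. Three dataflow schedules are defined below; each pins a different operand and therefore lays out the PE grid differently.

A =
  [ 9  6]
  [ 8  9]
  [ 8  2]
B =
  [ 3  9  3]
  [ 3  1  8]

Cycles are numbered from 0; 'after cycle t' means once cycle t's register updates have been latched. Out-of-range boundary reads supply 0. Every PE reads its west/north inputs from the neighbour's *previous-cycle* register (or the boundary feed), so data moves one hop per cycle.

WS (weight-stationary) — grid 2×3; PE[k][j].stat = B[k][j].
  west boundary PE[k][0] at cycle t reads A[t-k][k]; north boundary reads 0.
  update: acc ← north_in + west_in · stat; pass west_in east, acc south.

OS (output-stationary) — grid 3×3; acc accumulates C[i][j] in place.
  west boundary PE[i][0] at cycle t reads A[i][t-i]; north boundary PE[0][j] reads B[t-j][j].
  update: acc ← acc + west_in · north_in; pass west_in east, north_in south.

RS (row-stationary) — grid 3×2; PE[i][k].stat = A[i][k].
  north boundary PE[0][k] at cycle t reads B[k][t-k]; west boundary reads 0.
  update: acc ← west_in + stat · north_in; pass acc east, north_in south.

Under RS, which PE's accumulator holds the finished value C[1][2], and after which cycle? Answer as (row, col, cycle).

RS: C[1][2] accumulates in PE[1][1]:
  0: (1,1).acc=0  regs=<0,0>
  1: (1,1).acc=0  regs=<0,0>
  2: (1,1).acc=51  regs=<51,3>
  3: (1,1).acc=81  regs=<81,1>
  4: (1,1).acc=96  regs=<96,8>

(row, col, cycle) = (1, 1, 4)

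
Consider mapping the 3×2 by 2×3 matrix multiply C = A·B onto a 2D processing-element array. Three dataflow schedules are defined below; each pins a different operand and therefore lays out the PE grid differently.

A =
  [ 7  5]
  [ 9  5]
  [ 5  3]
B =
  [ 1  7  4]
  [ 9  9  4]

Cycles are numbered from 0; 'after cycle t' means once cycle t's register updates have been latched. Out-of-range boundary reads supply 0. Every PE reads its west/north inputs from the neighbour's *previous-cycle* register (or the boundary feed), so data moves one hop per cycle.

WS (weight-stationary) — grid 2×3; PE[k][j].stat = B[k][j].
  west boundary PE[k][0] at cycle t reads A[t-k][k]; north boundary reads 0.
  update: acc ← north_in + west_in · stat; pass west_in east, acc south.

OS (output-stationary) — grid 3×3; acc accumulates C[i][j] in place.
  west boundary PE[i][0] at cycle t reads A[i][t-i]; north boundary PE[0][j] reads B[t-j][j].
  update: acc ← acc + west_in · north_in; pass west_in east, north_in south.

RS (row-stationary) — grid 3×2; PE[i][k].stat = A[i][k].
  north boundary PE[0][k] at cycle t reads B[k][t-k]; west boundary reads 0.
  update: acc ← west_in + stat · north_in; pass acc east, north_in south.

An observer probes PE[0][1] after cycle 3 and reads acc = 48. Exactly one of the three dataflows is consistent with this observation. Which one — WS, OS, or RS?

WS (2×3 grid), PE[0][1]:
  @0  [0,1]  acc 0  |  →0  ↓0
  @1  [0,1]  acc 49  |  →7  ↓49
  @2  [0,1]  acc 63  |  →9  ↓63
  @3  [0,1]  acc 35  |  →5  ↓35
OS (3×3 grid), PE[0][1]:
  @0  [0,1]  acc 0  |  →0  ↓0
  @1  [0,1]  acc 49  |  →7  ↓7
  @2  [0,1]  acc 94  |  →5  ↓9
  @3  [0,1]  acc 94  |  →0  ↓0
RS (3×2 grid), PE[0][1]:
  @0  [0,1]  acc 0  |  →0  ↓0
  @1  [0,1]  acc 52  |  →52  ↓9
  @2  [0,1]  acc 94  |  →94  ↓9
  @3  [0,1]  acc 48  |  →48  ↓4

dataflow = RS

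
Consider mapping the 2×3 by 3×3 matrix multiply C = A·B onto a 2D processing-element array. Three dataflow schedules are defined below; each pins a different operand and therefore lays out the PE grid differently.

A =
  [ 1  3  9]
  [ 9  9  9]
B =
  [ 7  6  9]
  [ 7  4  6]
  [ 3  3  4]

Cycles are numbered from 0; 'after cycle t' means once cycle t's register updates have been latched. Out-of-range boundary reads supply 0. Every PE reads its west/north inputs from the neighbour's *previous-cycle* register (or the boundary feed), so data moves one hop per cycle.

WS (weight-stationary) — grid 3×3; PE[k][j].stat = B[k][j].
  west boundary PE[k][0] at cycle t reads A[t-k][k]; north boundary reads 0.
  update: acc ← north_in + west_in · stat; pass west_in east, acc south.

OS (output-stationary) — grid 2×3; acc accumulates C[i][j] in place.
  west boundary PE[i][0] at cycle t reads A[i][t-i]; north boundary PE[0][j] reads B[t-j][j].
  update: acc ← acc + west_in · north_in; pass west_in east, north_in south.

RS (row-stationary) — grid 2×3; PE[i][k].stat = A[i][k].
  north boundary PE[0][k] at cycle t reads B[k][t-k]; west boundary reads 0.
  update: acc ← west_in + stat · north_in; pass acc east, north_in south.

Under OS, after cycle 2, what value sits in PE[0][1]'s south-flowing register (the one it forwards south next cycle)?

Tracing OS — 2×3 array, target PE[0][1]:
  [0] (0,0) acc=7 (h:1 v:7)
  [0] (0,1) acc=0 (h:0 v:0)
  [1] (0,0) acc=28 (h:3 v:7)
  [1] (0,1) acc=6 (h:1 v:6)
  [2] (0,0) acc=55 (h:9 v:3)
  [2] (0,1) acc=18 (h:3 v:4)

register = 4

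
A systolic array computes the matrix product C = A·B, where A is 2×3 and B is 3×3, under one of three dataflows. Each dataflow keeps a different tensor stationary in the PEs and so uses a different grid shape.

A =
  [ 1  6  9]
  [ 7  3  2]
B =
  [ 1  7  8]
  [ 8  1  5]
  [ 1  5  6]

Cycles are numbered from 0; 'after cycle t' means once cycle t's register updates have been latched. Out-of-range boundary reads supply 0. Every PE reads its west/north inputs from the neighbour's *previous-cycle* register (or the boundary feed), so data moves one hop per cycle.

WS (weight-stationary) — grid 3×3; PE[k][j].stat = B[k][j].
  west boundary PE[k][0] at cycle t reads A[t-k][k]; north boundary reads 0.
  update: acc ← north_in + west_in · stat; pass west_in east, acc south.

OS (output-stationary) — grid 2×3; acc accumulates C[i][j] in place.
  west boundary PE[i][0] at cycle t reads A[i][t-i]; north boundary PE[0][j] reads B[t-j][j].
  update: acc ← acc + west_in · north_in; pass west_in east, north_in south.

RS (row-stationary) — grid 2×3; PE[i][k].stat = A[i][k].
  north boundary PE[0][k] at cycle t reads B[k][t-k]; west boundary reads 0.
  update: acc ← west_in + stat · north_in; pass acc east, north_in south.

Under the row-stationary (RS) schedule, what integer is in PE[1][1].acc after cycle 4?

PE[1][1].acc = 71

Tracing RS — 2×3 array, target PE[1][1]:
  after 0 — PE[0][1] acc=0, pass-E 0, pass-S 0
  after 0 — PE[1][0] acc=0, pass-E 0, pass-S 0
  after 0 — PE[1][1] acc=0, pass-E 0, pass-S 0
  after 1 — PE[0][1] acc=49, pass-E 49, pass-S 8
  after 1 — PE[1][0] acc=7, pass-E 7, pass-S 1
  after 1 — PE[1][1] acc=0, pass-E 0, pass-S 0
  after 2 — PE[0][1] acc=13, pass-E 13, pass-S 1
  after 2 — PE[1][0] acc=49, pass-E 49, pass-S 7
  after 2 — PE[1][1] acc=31, pass-E 31, pass-S 8
  after 3 — PE[0][1] acc=38, pass-E 38, pass-S 5
  after 3 — PE[1][0] acc=56, pass-E 56, pass-S 8
  after 3 — PE[1][1] acc=52, pass-E 52, pass-S 1
  after 4 — PE[0][1] acc=0, pass-E 0, pass-S 0
  after 4 — PE[1][0] acc=0, pass-E 0, pass-S 0
  after 4 — PE[1][1] acc=71, pass-E 71, pass-S 5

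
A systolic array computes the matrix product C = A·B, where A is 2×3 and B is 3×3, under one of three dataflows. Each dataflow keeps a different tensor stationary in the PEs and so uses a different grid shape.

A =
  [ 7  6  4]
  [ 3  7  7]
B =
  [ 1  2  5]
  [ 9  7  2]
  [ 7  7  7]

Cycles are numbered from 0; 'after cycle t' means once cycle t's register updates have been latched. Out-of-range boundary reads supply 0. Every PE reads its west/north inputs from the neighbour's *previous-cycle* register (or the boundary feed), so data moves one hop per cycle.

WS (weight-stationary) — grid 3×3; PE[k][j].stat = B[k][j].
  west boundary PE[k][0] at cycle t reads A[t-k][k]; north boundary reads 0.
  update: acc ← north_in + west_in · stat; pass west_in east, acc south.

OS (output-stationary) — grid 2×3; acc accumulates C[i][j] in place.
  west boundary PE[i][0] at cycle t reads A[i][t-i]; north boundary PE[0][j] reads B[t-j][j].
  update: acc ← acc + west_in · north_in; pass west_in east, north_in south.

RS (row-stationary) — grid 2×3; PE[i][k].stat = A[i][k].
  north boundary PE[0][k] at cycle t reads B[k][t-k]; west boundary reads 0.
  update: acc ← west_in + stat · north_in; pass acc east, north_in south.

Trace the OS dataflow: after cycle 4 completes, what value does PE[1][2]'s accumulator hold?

PE[1][2].acc = 29

OS on a 2×3 grid — tracing PE[1][2] and its feeders:
  t=0 PE[0][2]: acc=0 h=0 v=0
  t=0 PE[1][1]: acc=0 h=0 v=0
  t=0 PE[1][2]: acc=0 h=0 v=0
  t=1 PE[0][2]: acc=0 h=0 v=0
  t=1 PE[1][1]: acc=0 h=0 v=0
  t=1 PE[1][2]: acc=0 h=0 v=0
  t=2 PE[0][2]: acc=35 h=7 v=5
  t=2 PE[1][1]: acc=6 h=3 v=2
  t=2 PE[1][2]: acc=0 h=0 v=0
  t=3 PE[0][2]: acc=47 h=6 v=2
  t=3 PE[1][1]: acc=55 h=7 v=7
  t=3 PE[1][2]: acc=15 h=3 v=5
  t=4 PE[0][2]: acc=75 h=4 v=7
  t=4 PE[1][1]: acc=104 h=7 v=7
  t=4 PE[1][2]: acc=29 h=7 v=2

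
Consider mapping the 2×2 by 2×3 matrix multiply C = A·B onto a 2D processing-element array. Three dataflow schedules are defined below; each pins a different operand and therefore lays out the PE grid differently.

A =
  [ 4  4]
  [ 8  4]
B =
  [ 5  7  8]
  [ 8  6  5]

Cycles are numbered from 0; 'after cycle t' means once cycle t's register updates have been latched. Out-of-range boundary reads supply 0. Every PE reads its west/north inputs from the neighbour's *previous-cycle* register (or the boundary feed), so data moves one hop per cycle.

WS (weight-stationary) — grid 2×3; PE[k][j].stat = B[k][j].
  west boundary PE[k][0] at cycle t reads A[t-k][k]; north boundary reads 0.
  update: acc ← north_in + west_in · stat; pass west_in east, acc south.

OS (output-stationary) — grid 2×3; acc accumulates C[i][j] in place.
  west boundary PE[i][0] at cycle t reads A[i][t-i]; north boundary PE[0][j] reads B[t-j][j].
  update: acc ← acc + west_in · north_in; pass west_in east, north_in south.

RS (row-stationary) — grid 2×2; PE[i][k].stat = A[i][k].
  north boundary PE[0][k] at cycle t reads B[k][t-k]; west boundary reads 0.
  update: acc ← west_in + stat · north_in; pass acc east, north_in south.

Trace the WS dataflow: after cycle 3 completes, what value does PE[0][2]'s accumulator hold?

PE[0][2].acc = 64

WS 2×3: PE[0][2] cycle-by-cycle (with neighbour feeds):
  0: (0,1).acc=0  regs=<0,0>
  0: (0,2).acc=0  regs=<0,0>
  1: (0,1).acc=28  regs=<4,28>
  1: (0,2).acc=0  regs=<0,0>
  2: (0,1).acc=56  regs=<8,56>
  2: (0,2).acc=32  regs=<4,32>
  3: (0,1).acc=0  regs=<0,0>
  3: (0,2).acc=64  regs=<8,64>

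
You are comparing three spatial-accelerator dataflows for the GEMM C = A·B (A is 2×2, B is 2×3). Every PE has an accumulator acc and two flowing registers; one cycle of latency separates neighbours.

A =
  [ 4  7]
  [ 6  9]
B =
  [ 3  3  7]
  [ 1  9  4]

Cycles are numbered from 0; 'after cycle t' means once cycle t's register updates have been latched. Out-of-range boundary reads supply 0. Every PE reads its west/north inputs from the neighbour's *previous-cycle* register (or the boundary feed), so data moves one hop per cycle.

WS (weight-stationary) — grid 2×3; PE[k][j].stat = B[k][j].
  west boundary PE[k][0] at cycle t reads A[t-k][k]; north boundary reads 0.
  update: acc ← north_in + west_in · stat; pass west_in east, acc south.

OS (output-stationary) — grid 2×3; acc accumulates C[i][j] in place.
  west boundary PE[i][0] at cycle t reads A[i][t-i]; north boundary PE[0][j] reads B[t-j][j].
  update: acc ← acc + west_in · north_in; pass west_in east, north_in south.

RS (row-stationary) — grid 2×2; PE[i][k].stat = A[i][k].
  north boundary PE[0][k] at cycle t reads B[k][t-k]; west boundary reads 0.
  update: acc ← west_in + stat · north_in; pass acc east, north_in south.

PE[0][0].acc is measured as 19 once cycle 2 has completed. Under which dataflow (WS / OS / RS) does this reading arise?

WS [2×3] PE[0][0] across cycles:
  step 0 · PE0,0: acc=12; fwd→4 fwd↓12
  step 1 · PE0,0: acc=18; fwd→6 fwd↓18
  step 2 · PE0,0: acc=0; fwd→0 fwd↓0
OS [2×3] PE[0][0] across cycles:
  step 0 · PE0,0: acc=12; fwd→4 fwd↓3
  step 1 · PE0,0: acc=19; fwd→7 fwd↓1
  step 2 · PE0,0: acc=19; fwd→0 fwd↓0
RS [2×2] PE[0][0] across cycles:
  step 0 · PE0,0: acc=12; fwd→12 fwd↓3
  step 1 · PE0,0: acc=12; fwd→12 fwd↓3
  step 2 · PE0,0: acc=28; fwd→28 fwd↓7

dataflow = OS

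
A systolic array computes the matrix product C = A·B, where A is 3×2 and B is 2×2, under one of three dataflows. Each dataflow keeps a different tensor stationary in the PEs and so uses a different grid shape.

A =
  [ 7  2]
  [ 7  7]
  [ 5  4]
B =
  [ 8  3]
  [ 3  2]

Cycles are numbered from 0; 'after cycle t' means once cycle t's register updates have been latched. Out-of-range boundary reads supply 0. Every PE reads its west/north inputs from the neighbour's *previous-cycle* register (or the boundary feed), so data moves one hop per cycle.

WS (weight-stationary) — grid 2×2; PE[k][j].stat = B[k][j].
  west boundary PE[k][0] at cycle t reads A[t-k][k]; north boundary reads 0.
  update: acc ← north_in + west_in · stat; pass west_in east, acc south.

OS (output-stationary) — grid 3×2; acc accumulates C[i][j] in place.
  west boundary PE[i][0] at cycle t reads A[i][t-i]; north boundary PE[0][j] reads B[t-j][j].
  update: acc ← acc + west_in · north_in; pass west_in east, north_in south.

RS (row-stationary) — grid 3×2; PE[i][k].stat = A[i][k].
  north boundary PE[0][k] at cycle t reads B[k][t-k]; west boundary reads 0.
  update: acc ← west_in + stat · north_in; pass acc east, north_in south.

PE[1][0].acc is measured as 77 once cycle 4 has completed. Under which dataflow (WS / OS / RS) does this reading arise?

dataflow = OS

WS (2×2 grid), PE[1][0]:
  c0 r1c0: 0 / 0 / 0
  c1 r1c0: 62 / 2 / 62
  c2 r1c0: 77 / 7 / 77
  c3 r1c0: 52 / 4 / 52
  c4 r1c0: 0 / 0 / 0
OS (3×2 grid), PE[1][0]:
  c0 r1c0: 0 / 0 / 0
  c1 r1c0: 56 / 7 / 8
  c2 r1c0: 77 / 7 / 3
  c3 r1c0: 77 / 0 / 0
  c4 r1c0: 77 / 0 / 0
RS (3×2 grid), PE[1][0]:
  c0 r1c0: 0 / 0 / 0
  c1 r1c0: 56 / 56 / 8
  c2 r1c0: 21 / 21 / 3
  c3 r1c0: 0 / 0 / 0
  c4 r1c0: 0 / 0 / 0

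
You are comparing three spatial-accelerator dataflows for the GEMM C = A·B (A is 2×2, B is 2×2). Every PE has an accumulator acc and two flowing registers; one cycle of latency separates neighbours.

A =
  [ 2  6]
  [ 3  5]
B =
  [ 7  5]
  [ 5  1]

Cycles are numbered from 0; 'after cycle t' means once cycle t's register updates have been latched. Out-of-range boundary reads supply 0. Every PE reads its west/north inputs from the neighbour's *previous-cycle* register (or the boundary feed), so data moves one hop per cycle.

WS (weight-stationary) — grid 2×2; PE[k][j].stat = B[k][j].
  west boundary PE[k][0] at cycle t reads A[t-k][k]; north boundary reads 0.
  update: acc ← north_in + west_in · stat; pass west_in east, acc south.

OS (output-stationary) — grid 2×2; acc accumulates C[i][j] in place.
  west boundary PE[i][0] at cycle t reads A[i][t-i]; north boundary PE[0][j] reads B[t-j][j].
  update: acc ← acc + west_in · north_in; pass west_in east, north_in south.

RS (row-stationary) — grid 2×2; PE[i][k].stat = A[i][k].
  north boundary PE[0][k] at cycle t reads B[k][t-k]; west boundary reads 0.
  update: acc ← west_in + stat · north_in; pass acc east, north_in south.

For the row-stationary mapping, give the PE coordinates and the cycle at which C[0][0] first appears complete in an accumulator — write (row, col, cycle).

RS: C[0][0] accumulates in PE[0][1]:
  c0 r0c1: 0 / 0 / 0
  c1 r0c1: 44 / 44 / 5

(row, col, cycle) = (0, 1, 1)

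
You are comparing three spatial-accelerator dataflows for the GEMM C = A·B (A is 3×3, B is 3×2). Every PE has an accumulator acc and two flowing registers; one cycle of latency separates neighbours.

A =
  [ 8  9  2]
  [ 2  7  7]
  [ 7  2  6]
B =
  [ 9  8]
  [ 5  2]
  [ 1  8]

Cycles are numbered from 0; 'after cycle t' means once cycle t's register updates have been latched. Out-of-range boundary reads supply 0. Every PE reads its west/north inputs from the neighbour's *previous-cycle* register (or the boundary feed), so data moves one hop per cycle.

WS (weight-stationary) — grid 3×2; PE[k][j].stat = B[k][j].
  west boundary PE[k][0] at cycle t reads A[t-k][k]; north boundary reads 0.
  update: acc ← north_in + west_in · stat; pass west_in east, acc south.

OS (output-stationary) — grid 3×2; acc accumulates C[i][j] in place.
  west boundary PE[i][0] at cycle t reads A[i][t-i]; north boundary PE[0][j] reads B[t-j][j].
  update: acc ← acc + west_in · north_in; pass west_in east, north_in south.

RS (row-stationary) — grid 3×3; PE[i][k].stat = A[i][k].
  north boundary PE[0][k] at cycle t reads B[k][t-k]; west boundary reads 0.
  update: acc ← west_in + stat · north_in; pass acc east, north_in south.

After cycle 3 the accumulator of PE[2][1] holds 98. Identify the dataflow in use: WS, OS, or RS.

— WS: 3×2; PE[2][1] trace:
  step 0 · PE2,1: acc=0; fwd→0 fwd↓0
  step 1 · PE2,1: acc=0; fwd→0 fwd↓0
  step 2 · PE2,1: acc=0; fwd→0 fwd↓0
  step 3 · PE2,1: acc=98; fwd→2 fwd↓98
— OS: 3×2; PE[2][1] trace:
  step 0 · PE2,1: acc=0; fwd→0 fwd↓0
  step 1 · PE2,1: acc=0; fwd→0 fwd↓0
  step 2 · PE2,1: acc=0; fwd→0 fwd↓0
  step 3 · PE2,1: acc=56; fwd→7 fwd↓8
— RS: 3×3; PE[2][1] trace:
  step 0 · PE2,1: acc=0; fwd→0 fwd↓0
  step 1 · PE2,1: acc=0; fwd→0 fwd↓0
  step 2 · PE2,1: acc=0; fwd→0 fwd↓0
  step 3 · PE2,1: acc=73; fwd→73 fwd↓5

dataflow = WS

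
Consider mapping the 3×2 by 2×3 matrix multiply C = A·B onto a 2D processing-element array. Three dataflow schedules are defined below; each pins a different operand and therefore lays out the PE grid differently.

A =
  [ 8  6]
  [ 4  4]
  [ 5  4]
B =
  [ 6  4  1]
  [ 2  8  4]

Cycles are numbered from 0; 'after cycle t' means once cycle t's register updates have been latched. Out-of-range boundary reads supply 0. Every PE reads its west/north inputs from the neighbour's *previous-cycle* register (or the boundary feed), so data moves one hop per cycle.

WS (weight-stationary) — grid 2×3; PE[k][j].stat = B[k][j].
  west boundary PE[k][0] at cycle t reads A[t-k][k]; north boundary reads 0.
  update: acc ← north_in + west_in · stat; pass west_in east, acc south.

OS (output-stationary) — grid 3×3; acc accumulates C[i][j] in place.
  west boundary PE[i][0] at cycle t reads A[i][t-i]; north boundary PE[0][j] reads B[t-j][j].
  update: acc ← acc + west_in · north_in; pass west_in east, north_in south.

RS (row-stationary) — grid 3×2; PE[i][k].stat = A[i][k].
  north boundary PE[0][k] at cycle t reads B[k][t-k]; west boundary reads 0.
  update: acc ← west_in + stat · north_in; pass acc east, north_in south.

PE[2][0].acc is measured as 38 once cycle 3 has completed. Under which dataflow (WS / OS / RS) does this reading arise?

— WS: 2×3 array has no PE[2][0].
— OS: 3×3; PE[2][0] trace:
  [0] (2,0) acc=0 (h:0 v:0)
  [1] (2,0) acc=0 (h:0 v:0)
  [2] (2,0) acc=30 (h:5 v:6)
  [3] (2,0) acc=38 (h:4 v:2)
— RS: 3×2; PE[2][0] trace:
  [0] (2,0) acc=0 (h:0 v:0)
  [1] (2,0) acc=0 (h:0 v:0)
  [2] (2,0) acc=30 (h:30 v:6)
  [3] (2,0) acc=20 (h:20 v:4)

dataflow = OS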